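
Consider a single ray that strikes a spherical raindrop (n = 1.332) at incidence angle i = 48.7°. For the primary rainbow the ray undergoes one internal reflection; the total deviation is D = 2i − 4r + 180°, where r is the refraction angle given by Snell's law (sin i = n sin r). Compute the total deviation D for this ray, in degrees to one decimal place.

sin r = sin 48.7° / 1.332 = 0.7513/1.332 = 0.5640; r = 34.33°.
D = 2·48.7° − 4·34.33° + 180° = 97.40° − 137.33° + 180° = 140.07°.

140.1°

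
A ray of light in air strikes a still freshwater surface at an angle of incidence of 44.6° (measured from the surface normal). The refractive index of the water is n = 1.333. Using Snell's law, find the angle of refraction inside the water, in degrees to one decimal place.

Snell: sin θ_r = sin θ_i / n = sin 44.6° / 1.333 = 0.7022 / 1.333 = 0.5267.
θ_r = arcsin(0.5267) = 31.79°.

31.8°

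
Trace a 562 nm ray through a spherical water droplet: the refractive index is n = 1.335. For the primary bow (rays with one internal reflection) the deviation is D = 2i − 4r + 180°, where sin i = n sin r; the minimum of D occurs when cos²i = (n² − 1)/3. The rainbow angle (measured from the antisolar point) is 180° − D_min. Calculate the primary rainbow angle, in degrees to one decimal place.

cos²i = (1.78222 − 1)/3 = 0.26074; i = arccos(0.51063) = 59.294°.
sin r = sin 59.294°/1.335 = 0.64405; r = 40.094°.
D_min = 2·59.294° − 4·40.094° + 180° = 138.212°.
Rainbow angle = 180° − D_min = 41.788°.

41.8°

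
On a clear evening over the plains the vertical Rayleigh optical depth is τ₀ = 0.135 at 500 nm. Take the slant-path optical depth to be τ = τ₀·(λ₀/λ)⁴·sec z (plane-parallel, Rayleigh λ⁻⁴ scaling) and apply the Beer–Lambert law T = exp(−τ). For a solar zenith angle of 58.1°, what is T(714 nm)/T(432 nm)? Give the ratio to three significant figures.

Airmass: sec 58.1° = 1.8924.
τ(714 nm) = 0.135 × (500/714)⁴ × 1.8924 = 0.135 × 0.2405 × 1.8924 = 0.0614.
τ(432 nm) = 0.135 × (500/432)⁴ × 1.8924 = 0.135 × 1.7945 × 1.8924 = 0.4584.
T(714)/T(432) = exp(τ_B − τ_A) = exp(0.3970) = 1.4874.

1.49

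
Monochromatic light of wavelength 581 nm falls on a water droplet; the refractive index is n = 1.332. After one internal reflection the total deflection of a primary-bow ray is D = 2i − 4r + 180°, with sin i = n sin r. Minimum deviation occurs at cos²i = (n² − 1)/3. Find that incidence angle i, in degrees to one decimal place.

cos²i = (1.332² − 1)/3 = (1.77422 − 1)/3 = 0.25807.
cos i = 0.50801, so i = 59.469°.

59.5°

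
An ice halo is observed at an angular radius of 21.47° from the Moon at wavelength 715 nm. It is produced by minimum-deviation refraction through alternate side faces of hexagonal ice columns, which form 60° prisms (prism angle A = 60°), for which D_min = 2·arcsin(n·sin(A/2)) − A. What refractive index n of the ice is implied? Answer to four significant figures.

Rearranging: n = sin((D_min + A)/2) / sin(A/2).
(D_min + A)/2 = (21.47° + 60°)/2 = 40.735°.
n = sin 40.735° / sin 30° = 0.6526 / 0.5000 = 1.3051.

1.305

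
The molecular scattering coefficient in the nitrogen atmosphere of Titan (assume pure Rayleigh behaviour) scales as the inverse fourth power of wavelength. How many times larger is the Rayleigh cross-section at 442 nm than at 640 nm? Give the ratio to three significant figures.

Rayleigh scattering ∝ λ⁻⁴, so the ratio of coefficients is the inverse fourth power of the wavelength ratio.
σ(442)/σ(640) = (640/442)⁴ = (1.4480)⁴ = 4.396.

4.40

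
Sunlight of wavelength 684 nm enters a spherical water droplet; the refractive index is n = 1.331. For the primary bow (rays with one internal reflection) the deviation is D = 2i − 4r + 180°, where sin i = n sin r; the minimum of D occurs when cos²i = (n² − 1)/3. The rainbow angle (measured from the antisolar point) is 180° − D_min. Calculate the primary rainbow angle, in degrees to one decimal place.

cos²i = (1.77156 − 1)/3 = 0.25719; i = arccos(0.50714) = 59.527°.
sin r = sin 59.527°/1.331 = 0.64753; r = 40.356°.
D_min = 2·59.527° − 4·40.356° + 180° = 137.630°.
Rainbow angle = 180° − D_min = 42.370°.

42.4°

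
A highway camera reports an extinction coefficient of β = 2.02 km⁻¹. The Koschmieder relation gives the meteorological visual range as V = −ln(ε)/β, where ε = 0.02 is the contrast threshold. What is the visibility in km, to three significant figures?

V = −ln(0.02) / 2.02 = 3.912 / 2.02 = 1.9366 km.

1.94 km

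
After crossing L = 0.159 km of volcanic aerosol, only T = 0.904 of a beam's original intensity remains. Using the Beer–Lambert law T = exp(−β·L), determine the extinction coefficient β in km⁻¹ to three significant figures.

Beer–Lambert: T = exp(−βL) ⇒ β = −ln(T)/L = −ln(0.904)/0.159 = 0.1009/0.159 = 0.6348 km⁻¹.

0.635 km⁻¹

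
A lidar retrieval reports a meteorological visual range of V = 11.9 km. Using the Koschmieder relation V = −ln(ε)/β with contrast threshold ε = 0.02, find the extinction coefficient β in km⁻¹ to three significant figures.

β = −ln(0.02) / V = 3.912 / 11.9 = 0.3287 km⁻¹.

0.329 km⁻¹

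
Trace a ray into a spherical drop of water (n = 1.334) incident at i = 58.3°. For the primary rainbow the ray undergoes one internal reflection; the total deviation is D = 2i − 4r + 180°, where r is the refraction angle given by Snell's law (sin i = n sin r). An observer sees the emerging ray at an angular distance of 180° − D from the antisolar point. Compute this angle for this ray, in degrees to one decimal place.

41.9°

sin r = sin 58.3° / 1.334 = 0.8508/1.334 = 0.6378; r = 39.63°.
D = 2·58.3° − 4·39.63° + 180° = 116.60° − 158.51° + 180° = 138.09°.
Angle from antisolar point = 180° − D = 41.91°.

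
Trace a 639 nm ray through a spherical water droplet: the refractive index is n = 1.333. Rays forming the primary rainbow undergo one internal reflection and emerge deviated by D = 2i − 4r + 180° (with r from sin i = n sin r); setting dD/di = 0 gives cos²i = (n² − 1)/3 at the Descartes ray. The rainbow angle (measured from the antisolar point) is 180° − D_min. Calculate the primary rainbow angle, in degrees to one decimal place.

cos²i = (1.77689 − 1)/3 = 0.25896; i = arccos(0.50888) = 59.410°.
sin r = sin 59.410°/1.333 = 0.64579; r = 40.225°.
D_min = 2·59.410° − 4·40.225° + 180° = 137.922°.
Rainbow angle = 180° − D_min = 42.078°.

42.1°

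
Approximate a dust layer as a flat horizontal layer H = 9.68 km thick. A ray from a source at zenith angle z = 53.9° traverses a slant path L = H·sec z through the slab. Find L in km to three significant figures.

16.4 km

sec z = 1/cos 53.9° = 1.6972.
L = 9.68 × 1.6972 = 16.429 km.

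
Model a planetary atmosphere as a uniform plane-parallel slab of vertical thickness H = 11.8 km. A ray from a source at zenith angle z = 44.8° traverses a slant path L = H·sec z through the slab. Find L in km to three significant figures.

16.6 km

sec z = 1/cos 44.8° = 1.4093.
L = 11.8 × 1.4093 = 16.630 km.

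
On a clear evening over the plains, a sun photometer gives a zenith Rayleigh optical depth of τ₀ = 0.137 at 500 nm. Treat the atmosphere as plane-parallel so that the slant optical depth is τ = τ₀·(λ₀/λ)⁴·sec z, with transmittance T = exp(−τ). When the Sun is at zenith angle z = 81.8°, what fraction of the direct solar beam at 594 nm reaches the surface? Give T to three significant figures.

0.617

sec 81.8° = 7.0112.
τ = 0.137 × (500/594)⁴ × 7.0112 = 0.137 × 0.5020 × 7.0112 = 0.4822.
T = exp(−0.4822) = 0.6174.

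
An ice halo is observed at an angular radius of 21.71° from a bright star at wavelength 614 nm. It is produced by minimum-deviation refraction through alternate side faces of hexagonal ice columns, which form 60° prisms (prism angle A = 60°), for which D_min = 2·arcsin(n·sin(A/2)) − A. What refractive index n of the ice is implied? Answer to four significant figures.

Rearranging: n = sin((D_min + A)/2) / sin(A/2).
(D_min + A)/2 = (21.71° + 60°)/2 = 40.855°.
n = sin 40.855° / sin 30° = 0.6541 / 0.5000 = 1.3083.

1.308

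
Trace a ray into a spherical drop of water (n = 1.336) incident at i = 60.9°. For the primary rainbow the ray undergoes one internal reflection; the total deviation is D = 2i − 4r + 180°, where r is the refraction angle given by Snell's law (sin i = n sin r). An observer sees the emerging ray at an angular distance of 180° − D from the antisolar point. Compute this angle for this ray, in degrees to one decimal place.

41.6°

sin r = sin 60.9° / 1.336 = 0.8738/1.336 = 0.6540; r = 40.85°.
D = 2·60.9° − 4·40.85° + 180° = 121.80° − 163.38° + 180° = 138.42°.
Angle from antisolar point = 180° − D = 41.58°.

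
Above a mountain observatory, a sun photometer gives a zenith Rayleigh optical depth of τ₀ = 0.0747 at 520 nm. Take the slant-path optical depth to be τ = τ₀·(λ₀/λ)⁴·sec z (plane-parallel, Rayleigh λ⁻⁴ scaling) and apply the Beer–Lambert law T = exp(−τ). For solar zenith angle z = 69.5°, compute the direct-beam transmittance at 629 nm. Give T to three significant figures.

sec 69.5° = 2.8555.
τ = 0.0747 × (520/629)⁴ × 2.8555 = 0.0747 × 0.4671 × 2.8555 = 0.0996.
T = exp(−0.0996) = 0.9052.

0.905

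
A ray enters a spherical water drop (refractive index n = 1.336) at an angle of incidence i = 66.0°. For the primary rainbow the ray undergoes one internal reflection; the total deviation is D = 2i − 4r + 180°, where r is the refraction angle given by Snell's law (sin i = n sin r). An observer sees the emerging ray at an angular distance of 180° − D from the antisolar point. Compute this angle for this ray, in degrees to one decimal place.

40.6°

sin r = sin 66.0° / 1.336 = 0.9135/1.336 = 0.6838; r = 43.14°.
D = 2·66.0° − 4·43.14° + 180° = 132.00° − 172.56° + 180° = 139.44°.
Angle from antisolar point = 180° − D = 40.56°.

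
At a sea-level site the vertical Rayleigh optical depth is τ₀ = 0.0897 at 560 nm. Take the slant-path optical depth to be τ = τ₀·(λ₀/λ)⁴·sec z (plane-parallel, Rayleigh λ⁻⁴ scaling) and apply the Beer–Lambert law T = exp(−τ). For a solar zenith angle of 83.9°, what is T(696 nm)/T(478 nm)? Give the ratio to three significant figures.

3.44

Airmass: sec 83.9° = 9.4105.
τ(696 nm) = 0.0897 × (560/696)⁴ × 9.4105 = 0.0897 × 0.4191 × 9.4105 = 0.3538.
τ(478 nm) = 0.0897 × (560/478)⁴ × 9.4105 = 0.0897 × 1.8838 × 9.4105 = 1.5902.
T(696)/T(478) = exp(τ_B − τ_A) = exp(1.2364) = 3.4432.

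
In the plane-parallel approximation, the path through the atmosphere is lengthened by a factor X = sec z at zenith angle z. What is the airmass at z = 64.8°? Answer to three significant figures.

2.35

X = sec z = 1/cos 64.8° = 1/0.4258 = 2.3486.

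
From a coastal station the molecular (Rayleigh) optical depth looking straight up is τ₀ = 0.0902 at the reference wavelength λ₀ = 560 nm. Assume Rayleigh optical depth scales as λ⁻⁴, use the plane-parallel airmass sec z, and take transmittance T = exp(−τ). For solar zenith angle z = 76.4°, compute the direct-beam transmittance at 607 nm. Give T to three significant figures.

0.757

sec 76.4° = 4.2527.
τ = 0.0902 × (560/607)⁴ × 4.2527 = 0.0902 × 0.7244 × 4.2527 = 0.2779.
T = exp(−0.2779) = 0.7574.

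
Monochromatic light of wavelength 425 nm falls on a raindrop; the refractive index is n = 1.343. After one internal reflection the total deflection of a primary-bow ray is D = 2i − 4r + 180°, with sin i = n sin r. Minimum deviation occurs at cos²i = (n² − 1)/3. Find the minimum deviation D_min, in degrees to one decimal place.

139.4°

cos²i = (1.80365 − 1)/3 = 0.26788; i = arccos(0.51757) = 58.830°.
sin r = sin 58.830°/1.343 = 0.63711; r = 39.577°.
D_min = 2·58.830° − 4·39.577° + 180° = 139.354°.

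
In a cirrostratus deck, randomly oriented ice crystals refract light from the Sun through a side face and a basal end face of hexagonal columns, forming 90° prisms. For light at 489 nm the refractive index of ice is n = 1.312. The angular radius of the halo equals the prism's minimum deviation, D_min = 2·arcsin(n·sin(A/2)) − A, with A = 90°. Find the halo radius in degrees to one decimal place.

n·sin(A/2) = 1.312 × sin 45° = 1.312 × 0.7071 = 0.9277.
D_min = 2·arcsin(0.9277) − 90° = 2 × 68.083° − 90° = 46.166°.

46.2°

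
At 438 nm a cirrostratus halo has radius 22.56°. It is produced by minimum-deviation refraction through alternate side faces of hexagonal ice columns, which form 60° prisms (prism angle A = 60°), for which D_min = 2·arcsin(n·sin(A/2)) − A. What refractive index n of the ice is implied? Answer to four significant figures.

Rearranging: n = sin((D_min + A)/2) / sin(A/2).
(D_min + A)/2 = (22.56° + 60°)/2 = 41.280°.
n = sin 41.280° / sin 30° = 0.6597 / 0.5000 = 1.3195.

1.319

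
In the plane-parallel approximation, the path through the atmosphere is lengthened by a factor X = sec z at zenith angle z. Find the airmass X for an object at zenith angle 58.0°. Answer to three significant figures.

X = sec z = 1/cos 58.0° = 1/0.5299 = 1.8871.

1.89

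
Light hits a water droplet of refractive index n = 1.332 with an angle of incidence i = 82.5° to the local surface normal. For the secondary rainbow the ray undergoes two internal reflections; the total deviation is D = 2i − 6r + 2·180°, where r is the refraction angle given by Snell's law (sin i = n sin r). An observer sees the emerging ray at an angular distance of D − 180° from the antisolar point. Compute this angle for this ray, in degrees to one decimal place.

sin r = sin 82.5° / 1.332 = 0.9914/1.332 = 0.7443; r = 48.10°.
D = 2·82.5° − 6·48.10° + 2·180° = 165.00° − 288.61° + 360° = 236.39°.
Angle from antisolar point = D − 180° = 56.39°.

56.4°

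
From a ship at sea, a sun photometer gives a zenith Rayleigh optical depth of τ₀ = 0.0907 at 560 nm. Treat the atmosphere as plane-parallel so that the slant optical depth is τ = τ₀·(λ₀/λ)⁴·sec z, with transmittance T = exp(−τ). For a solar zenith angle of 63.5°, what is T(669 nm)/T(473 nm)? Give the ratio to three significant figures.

1.35

Airmass: sec 63.5° = 2.2412.
τ(669 nm) = 0.0907 × (560/669)⁴ × 2.2412 = 0.0907 × 0.4910 × 2.2412 = 0.0998.
τ(473 nm) = 0.0907 × (560/473)⁴ × 2.2412 = 0.0907 × 1.9648 × 2.2412 = 0.3994.
T(669)/T(473) = exp(τ_B − τ_A) = exp(0.2996) = 1.3493.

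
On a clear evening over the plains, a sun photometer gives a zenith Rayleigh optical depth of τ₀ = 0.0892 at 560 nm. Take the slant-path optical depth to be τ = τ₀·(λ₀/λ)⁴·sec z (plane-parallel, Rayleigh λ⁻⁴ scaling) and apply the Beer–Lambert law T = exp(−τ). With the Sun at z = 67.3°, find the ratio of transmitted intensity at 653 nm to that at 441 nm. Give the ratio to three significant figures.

1.61

Airmass: sec 67.3° = 2.5913.
τ(653 nm) = 0.0892 × (560/653)⁴ × 2.5913 = 0.0892 × 0.5409 × 2.5913 = 0.1250.
τ(441 nm) = 0.0892 × (560/441)⁴ × 2.5913 = 0.0892 × 2.6001 × 2.5913 = 0.6010.
T(653)/T(441) = exp(τ_B − τ_A) = exp(0.4760) = 1.6096.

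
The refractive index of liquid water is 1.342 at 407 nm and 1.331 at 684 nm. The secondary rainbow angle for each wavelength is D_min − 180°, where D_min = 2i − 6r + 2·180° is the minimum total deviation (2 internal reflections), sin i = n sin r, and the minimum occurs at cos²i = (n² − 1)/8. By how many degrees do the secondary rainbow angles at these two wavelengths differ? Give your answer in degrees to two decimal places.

2.86°

At 407 nm (n = 1.342): cos²i = 0.10012 → i = 71.554°, r = 44.981°, D_min = 233.222°, rainbow angle = 53.222°.
At 684 nm (n = 1.331): cos²i = 0.09645 → i = 71.907°, r = 45.575°, D_min = 230.365°, rainbow angle = 50.365°.
Angular width = |53.222° − 50.365°| = 2.857°.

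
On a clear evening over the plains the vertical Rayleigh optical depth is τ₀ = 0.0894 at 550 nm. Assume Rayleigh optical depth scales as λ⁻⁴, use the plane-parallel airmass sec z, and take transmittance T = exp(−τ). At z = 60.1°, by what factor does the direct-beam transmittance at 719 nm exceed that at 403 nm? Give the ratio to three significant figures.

1.75

Airmass: sec 60.1° = 2.0061.
τ(719 nm) = 0.0894 × (550/719)⁴ × 2.0061 = 0.0894 × 0.3424 × 2.0061 = 0.0614.
τ(403 nm) = 0.0894 × (550/403)⁴ × 2.0061 = 0.0894 × 3.4692 × 2.0061 = 0.6222.
T(719)/T(403) = exp(τ_B − τ_A) = exp(0.5608) = 1.7520.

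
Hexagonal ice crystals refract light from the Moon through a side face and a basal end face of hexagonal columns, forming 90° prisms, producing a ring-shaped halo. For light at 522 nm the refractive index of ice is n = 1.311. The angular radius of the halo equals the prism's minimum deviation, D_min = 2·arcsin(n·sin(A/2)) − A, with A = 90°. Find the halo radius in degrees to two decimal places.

n·sin(A/2) = 1.311 × sin 45° = 1.311 × 0.7071 = 0.9270.
D_min = 2·arcsin(0.9270) − 90° = 2 × 67.974° − 90° = 45.949°.

45.95°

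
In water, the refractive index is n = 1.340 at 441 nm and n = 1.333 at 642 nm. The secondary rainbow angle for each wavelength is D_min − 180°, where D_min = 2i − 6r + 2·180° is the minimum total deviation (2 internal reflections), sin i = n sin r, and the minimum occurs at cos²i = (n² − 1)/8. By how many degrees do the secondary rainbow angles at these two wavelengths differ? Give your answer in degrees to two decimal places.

At 441 nm (n = 1.340): cos²i = 0.09945 → i = 71.618°, r = 45.088°, D_min = 232.709°, rainbow angle = 52.709°.
At 642 nm (n = 1.333): cos²i = 0.09711 → i = 71.843°, r = 45.466°, D_min = 230.891°, rainbow angle = 50.891°.
Angular width = |52.709° − 50.891°| = 1.818°.

1.82°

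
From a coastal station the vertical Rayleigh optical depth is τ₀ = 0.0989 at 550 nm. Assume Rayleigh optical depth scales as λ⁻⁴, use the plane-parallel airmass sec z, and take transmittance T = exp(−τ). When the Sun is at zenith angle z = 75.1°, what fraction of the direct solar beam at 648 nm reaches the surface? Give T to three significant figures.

0.819

sec 75.1° = 3.8890.
τ = 0.0989 × (550/648)⁴ × 3.8890 = 0.0989 × 0.5190 × 3.8890 = 0.1996.
T = exp(−0.1996) = 0.8190.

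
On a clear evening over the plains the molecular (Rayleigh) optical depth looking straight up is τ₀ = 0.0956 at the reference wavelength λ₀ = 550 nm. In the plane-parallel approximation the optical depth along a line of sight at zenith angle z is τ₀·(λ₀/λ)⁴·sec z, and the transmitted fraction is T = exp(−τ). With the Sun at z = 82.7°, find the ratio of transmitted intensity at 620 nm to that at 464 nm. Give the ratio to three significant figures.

2.77

Airmass: sec 82.7° = 7.8700.
τ(620 nm) = 0.0956 × (550/620)⁴ × 7.8700 = 0.0956 × 0.6193 × 7.8700 = 0.4659.
τ(464 nm) = 0.0956 × (550/464)⁴ × 7.8700 = 0.0956 × 1.9741 × 7.8700 = 1.4853.
T(620)/T(464) = exp(τ_B − τ_A) = exp(1.0194) = 2.7714.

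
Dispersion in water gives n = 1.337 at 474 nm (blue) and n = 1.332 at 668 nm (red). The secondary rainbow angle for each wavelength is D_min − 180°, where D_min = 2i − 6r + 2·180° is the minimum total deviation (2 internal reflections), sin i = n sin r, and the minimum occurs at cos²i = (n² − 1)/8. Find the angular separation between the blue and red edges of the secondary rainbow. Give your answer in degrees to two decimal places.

1.31°

At 474 nm (n = 1.337): cos²i = 0.09845 → i = 71.714°, r = 45.249°, D_min = 231.934°, rainbow angle = 51.934°.
At 668 nm (n = 1.332): cos²i = 0.09678 → i = 71.875°, r = 45.520°, D_min = 230.628°, rainbow angle = 50.628°.
Angular width = |51.934° − 50.628°| = 1.305°.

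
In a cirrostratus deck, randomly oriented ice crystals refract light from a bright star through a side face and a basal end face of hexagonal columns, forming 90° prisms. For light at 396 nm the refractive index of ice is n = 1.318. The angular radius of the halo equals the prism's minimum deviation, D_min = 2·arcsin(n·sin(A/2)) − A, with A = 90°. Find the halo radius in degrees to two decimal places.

n·sin(A/2) = 1.318 × sin 45° = 1.318 × 0.7071 = 0.9320.
D_min = 2·arcsin(0.9320) − 90° = 2 × 68.743° − 90° = 47.487°.

47.49°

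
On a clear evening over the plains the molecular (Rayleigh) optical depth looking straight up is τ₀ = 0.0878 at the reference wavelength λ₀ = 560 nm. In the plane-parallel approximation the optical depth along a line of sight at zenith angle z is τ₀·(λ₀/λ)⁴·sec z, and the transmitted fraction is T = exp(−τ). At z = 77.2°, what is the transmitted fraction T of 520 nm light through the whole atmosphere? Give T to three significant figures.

0.587

sec 77.2° = 4.5137.
τ = 0.0878 × (560/520)⁴ × 4.5137 = 0.0878 × 1.3451 × 4.5137 = 0.5330.
T = exp(−0.5330) = 0.5868.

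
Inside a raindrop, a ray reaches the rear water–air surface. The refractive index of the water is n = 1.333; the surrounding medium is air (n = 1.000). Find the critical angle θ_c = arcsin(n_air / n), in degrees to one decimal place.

sin θ_c = n_air / n = 1.000 / 1.333 = 0.7502.
θ_c = arcsin(0.7502) = 48.61°.

48.6°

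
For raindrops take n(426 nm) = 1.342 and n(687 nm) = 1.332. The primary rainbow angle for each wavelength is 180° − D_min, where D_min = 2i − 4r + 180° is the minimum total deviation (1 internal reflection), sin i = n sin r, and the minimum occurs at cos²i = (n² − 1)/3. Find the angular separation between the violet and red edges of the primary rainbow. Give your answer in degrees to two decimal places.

At 426 nm (n = 1.342): cos²i = 0.26699 → i = 58.888°, r = 39.641°, D_min = 139.213°, rainbow angle = 40.787°.
At 687 nm (n = 1.332): cos²i = 0.25807 → i = 59.469°, r = 40.290°, D_min = 137.776°, rainbow angle = 42.224°.
Angular width = |40.787° − 42.224°| = 1.437°.

1.44°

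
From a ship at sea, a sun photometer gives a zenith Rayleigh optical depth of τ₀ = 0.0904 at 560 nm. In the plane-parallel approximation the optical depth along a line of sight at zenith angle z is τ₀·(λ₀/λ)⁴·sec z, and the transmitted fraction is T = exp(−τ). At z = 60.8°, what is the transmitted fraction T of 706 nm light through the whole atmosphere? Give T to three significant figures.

sec 60.8° = 2.0498.
τ = 0.0904 × (560/706)⁴ × 2.0498 = 0.0904 × 0.3959 × 2.0498 = 0.0734.
T = exp(−0.0734) = 0.9293.

0.929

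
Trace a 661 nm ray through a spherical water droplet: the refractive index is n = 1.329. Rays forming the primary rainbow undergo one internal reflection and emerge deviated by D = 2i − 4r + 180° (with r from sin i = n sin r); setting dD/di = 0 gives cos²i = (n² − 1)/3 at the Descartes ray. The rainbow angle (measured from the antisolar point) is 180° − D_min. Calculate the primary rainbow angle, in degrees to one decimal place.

42.7°

cos²i = (1.76624 − 1)/3 = 0.25541; i = arccos(0.50538) = 59.643°.
sin r = sin 59.643°/1.329 = 0.64928; r = 40.487°.
D_min = 2·59.643° − 4·40.487° + 180° = 137.337°.
Rainbow angle = 180° − D_min = 42.663°.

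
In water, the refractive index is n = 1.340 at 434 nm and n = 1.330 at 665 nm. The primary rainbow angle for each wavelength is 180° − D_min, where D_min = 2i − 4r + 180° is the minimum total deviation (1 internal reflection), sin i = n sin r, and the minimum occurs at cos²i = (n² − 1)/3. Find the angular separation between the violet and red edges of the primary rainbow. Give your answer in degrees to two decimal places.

At 434 nm (n = 1.340): cos²i = 0.26520 → i = 59.004°, r = 39.770°, D_min = 138.929°, rainbow angle = 41.071°.
At 665 nm (n = 1.330): cos²i = 0.25630 → i = 59.585°, r = 40.422°, D_min = 137.484°, rainbow angle = 42.516°.
Angular width = |41.071° − 42.516°| = 1.445°.

1.45°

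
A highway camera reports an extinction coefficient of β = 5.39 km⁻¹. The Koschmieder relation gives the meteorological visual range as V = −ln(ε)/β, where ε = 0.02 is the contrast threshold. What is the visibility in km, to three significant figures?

0.726 km

V = −ln(0.02) / 5.39 = 3.912 / 5.39 = 0.7258 km.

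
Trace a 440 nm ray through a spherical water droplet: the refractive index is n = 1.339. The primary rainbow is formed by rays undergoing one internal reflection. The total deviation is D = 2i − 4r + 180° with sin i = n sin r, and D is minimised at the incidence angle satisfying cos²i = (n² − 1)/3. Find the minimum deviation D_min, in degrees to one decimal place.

138.8°

cos²i = (1.79292 − 1)/3 = 0.26431; i = arccos(0.51411) = 59.062°.
sin r = sin 59.062°/1.339 = 0.64057; r = 39.834°.
D_min = 2·59.062° − 4·39.834° + 180° = 138.786°.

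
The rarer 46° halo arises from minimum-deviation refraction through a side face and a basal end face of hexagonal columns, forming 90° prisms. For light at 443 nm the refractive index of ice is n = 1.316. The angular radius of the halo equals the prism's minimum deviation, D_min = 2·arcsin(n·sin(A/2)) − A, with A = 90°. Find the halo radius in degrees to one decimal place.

47.0°

n·sin(A/2) = 1.316 × sin 45° = 1.316 × 0.7071 = 0.9306.
D_min = 2·arcsin(0.9306) − 90° = 2 × 68.521° − 90° = 47.042°.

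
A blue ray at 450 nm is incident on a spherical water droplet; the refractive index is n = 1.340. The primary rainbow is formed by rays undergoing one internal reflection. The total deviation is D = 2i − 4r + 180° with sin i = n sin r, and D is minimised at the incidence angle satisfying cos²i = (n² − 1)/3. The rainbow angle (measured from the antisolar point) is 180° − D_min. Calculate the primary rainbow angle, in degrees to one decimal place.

41.1°

cos²i = (1.79560 − 1)/3 = 0.26520; i = arccos(0.51498) = 59.004°.
sin r = sin 59.004°/1.340 = 0.63971; r = 39.770°.
D_min = 2·59.004° − 4·39.770° + 180° = 138.929°.
Rainbow angle = 180° − D_min = 41.071°.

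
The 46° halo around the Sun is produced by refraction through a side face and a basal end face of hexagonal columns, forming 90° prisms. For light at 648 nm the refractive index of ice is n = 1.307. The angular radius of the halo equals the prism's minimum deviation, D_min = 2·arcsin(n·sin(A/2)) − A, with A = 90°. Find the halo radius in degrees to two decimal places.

n·sin(A/2) = 1.307 × sin 45° = 1.307 × 0.7071 = 0.9242.
D_min = 2·arcsin(0.9242) − 90° = 2 × 67.546° − 90° = 45.093°.

45.09°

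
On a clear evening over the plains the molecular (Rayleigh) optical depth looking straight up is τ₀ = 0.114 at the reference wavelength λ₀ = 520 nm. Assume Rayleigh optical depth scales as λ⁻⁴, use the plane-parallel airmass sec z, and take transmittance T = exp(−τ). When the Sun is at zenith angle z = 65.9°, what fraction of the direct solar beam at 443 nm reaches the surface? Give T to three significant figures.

sec 65.9° = 2.4490.
τ = 0.114 × (520/443)⁴ × 2.4490 = 0.114 × 1.8984 × 2.4490 = 0.5300.
T = exp(−0.5300) = 0.5886.

0.589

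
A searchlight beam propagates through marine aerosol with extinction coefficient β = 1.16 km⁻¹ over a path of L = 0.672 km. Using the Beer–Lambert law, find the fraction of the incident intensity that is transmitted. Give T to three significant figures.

τ = β·L = 1.16 × 0.672 = 0.7795.
T = exp(−0.7795) = 0.4586.

0.459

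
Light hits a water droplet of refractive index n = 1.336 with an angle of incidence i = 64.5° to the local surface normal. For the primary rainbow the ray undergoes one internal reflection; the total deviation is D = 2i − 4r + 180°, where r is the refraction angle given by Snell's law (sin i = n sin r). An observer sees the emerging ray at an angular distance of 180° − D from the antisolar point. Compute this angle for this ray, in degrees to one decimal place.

41.0°

sin r = sin 64.5° / 1.336 = 0.9026/1.336 = 0.6756; r = 42.50°.
D = 2·64.5° − 4·42.50° + 180° = 129.00° − 170.00° + 180° = 139.00°.
Angle from antisolar point = 180° − D = 41.00°.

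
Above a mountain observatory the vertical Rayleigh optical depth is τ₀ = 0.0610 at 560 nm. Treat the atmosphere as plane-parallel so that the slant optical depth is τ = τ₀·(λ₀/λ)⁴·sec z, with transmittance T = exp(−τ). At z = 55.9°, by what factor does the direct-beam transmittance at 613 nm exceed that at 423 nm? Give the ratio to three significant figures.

Airmass: sec 55.9° = 1.7837.
τ(613 nm) = 0.0610 × (560/613)⁴ × 1.7837 = 0.0610 × 0.6965 × 1.7837 = 0.0758.
τ(423 nm) = 0.0610 × (560/423)⁴ × 1.7837 = 0.0610 × 3.0718 × 1.7837 = 0.3342.
T(613)/T(423) = exp(τ_B − τ_A) = exp(0.2584) = 1.2949.

1.29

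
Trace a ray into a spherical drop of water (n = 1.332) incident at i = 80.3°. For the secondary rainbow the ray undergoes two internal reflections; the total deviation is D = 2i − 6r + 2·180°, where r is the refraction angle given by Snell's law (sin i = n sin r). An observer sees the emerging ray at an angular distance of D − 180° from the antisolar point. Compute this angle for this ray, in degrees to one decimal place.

sin r = sin 80.3° / 1.332 = 0.9857/1.332 = 0.7400; r = 47.73°.
D = 2·80.3° − 6·47.73° + 2·180° = 160.60° − 286.40° + 360° = 234.20°.
Angle from antisolar point = D − 180° = 54.20°.

54.2°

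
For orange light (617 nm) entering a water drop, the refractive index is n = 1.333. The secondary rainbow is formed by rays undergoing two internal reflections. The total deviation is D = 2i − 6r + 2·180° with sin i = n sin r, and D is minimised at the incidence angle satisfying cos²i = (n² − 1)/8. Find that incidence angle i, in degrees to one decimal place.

cos²i = (1.333² − 1)/8 = (1.77689 − 1)/8 = 0.09711.
cos i = 0.31163, so i = 71.843°.

71.8°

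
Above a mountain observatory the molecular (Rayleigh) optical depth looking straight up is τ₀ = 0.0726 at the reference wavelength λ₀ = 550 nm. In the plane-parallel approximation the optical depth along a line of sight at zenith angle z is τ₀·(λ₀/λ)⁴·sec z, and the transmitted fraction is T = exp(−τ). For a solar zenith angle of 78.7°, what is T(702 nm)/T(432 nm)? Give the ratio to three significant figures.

2.30

Airmass: sec 78.7° = 5.1034.
τ(702 nm) = 0.0726 × (550/702)⁴ × 5.1034 = 0.0726 × 0.3768 × 5.1034 = 0.1396.
τ(432 nm) = 0.0726 × (550/432)⁴ × 5.1034 = 0.0726 × 2.6273 × 5.1034 = 0.9735.
T(702)/T(432) = exp(τ_B − τ_A) = exp(0.8338) = 2.3022.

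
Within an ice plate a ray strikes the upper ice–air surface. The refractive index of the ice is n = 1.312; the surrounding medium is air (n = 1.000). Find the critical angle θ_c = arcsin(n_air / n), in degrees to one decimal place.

sin θ_c = n_air / n = 1.000 / 1.312 = 0.7622.
θ_c = arcsin(0.7622) = 49.66°.

49.7°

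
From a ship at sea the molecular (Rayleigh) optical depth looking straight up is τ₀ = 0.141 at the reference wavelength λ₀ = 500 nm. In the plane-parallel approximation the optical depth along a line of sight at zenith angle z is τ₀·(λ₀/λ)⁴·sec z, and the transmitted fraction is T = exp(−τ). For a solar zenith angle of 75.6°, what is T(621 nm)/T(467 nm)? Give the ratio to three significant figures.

Airmass: sec 75.6° = 4.0211.
τ(621 nm) = 0.141 × (500/621)⁴ × 4.0211 = 0.141 × 0.4203 × 4.0211 = 0.2383.
τ(467 nm) = 0.141 × (500/467)⁴ × 4.0211 = 0.141 × 1.3141 × 4.0211 = 0.7450.
T(621)/T(467) = exp(τ_B − τ_A) = exp(0.5068) = 1.6599.

1.66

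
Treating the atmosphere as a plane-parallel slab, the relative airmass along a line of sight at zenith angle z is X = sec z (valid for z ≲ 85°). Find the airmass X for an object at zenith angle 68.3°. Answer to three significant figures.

X = sec z = 1/cos 68.3° = 1/0.3697 = 2.7046.

2.70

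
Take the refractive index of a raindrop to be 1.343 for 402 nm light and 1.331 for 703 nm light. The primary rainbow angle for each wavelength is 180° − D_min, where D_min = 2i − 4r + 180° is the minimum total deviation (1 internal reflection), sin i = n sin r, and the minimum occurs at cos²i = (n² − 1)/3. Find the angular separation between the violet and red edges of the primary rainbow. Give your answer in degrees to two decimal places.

1.72°

At 402 nm (n = 1.343): cos²i = 0.26788 → i = 58.830°, r = 39.577°, D_min = 139.354°, rainbow angle = 40.646°.
At 703 nm (n = 1.331): cos²i = 0.25719 → i = 59.527°, r = 40.356°, D_min = 137.630°, rainbow angle = 42.370°.
Angular width = |40.646° − 42.370°| = 1.724°.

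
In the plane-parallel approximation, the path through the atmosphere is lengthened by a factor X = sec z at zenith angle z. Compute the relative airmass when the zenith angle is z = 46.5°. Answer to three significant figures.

X = sec z = 1/cos 46.5° = 1/0.6884 = 1.4527.

1.45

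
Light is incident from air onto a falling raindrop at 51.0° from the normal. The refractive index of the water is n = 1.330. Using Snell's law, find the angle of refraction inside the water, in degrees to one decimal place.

35.8°

Snell: sin θ_r = sin θ_i / n = sin 51.0° / 1.330 = 0.7771 / 1.330 = 0.5843.
θ_r = arcsin(0.5843) = 35.75°.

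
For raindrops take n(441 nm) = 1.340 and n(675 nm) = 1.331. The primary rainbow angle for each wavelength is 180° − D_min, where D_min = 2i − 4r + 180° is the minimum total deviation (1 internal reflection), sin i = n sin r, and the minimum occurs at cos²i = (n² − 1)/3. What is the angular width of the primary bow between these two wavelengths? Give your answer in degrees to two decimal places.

At 441 nm (n = 1.340): cos²i = 0.26520 → i = 59.004°, r = 39.770°, D_min = 138.929°, rainbow angle = 41.071°.
At 675 nm (n = 1.331): cos²i = 0.25719 → i = 59.527°, r = 40.356°, D_min = 137.630°, rainbow angle = 42.370°.
Angular width = |41.071° − 42.370°| = 1.299°.

1.30°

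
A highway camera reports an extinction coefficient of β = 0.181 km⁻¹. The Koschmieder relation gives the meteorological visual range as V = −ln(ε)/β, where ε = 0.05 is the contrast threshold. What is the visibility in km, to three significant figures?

V = −ln(0.05) / 0.181 = 2.996 / 0.181 = 16.5510 km.

16.6 km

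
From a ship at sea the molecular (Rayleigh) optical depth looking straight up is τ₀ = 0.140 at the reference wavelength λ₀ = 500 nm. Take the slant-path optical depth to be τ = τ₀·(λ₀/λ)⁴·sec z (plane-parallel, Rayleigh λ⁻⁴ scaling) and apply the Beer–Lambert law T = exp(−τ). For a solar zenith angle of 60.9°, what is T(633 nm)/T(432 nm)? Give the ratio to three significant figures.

Airmass: sec 60.9° = 2.0562.
τ(633 nm) = 0.140 × (500/633)⁴ × 2.0562 = 0.140 × 0.3893 × 2.0562 = 0.1121.
τ(432 nm) = 0.140 × (500/432)⁴ × 2.0562 = 0.140 × 1.7945 × 2.0562 = 0.5166.
T(633)/T(432) = exp(τ_B − τ_A) = exp(0.4045) = 1.4986.

1.50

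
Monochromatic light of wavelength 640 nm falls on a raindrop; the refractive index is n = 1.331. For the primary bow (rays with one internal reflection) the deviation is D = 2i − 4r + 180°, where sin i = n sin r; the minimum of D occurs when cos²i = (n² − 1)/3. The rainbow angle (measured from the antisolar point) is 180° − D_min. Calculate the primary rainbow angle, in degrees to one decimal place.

42.4°

cos²i = (1.77156 − 1)/3 = 0.25719; i = arccos(0.50714) = 59.527°.
sin r = sin 59.527°/1.331 = 0.64753; r = 40.356°.
D_min = 2·59.527° − 4·40.356° + 180° = 137.630°.
Rainbow angle = 180° − D_min = 42.370°.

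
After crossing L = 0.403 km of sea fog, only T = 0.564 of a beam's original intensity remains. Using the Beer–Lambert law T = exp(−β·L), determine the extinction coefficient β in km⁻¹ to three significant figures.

Beer–Lambert: T = exp(−βL) ⇒ β = −ln(T)/L = −ln(0.564)/0.403 = 0.5727/0.403 = 1.421 km⁻¹.

1.42 km⁻¹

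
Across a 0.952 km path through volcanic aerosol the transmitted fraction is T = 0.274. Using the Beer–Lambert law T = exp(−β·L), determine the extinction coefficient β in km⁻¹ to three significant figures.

1.36 km⁻¹

Beer–Lambert: T = exp(−βL) ⇒ β = −ln(T)/L = −ln(0.274)/0.952 = 1.2946/0.952 = 1.36 km⁻¹.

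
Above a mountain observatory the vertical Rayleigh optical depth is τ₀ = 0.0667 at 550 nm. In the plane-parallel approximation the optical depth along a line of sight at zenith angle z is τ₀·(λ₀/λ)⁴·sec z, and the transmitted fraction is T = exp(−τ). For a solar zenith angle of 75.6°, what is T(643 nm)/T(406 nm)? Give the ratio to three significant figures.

2.14

Airmass: sec 75.6° = 4.0211.
τ(643 nm) = 0.0667 × (550/643)⁴ × 4.0211 = 0.0667 × 0.5353 × 4.0211 = 0.1436.
τ(406 nm) = 0.0667 × (550/406)⁴ × 4.0211 = 0.0667 × 3.3678 × 4.0211 = 0.9033.
T(643)/T(406) = exp(τ_B − τ_A) = exp(0.7597) = 2.1376.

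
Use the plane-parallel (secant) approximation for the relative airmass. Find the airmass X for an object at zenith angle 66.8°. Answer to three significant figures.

2.54

X = sec z = 1/cos 66.8° = 1/0.3939 = 2.5384.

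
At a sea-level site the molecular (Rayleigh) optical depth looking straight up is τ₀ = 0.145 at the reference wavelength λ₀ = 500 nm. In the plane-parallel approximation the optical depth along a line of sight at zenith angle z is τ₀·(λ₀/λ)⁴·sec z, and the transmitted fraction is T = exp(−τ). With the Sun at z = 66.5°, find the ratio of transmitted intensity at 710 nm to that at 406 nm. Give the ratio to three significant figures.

Airmass: sec 66.5° = 2.5078.
τ(710 nm) = 0.145 × (500/710)⁴ × 2.5078 = 0.145 × 0.2459 × 2.5078 = 0.0894.
τ(406 nm) = 0.145 × (500/406)⁴ × 2.5078 = 0.145 × 2.3003 × 2.5078 = 0.8365.
T(710)/T(406) = exp(τ_B − τ_A) = exp(0.7470) = 2.1107.

2.11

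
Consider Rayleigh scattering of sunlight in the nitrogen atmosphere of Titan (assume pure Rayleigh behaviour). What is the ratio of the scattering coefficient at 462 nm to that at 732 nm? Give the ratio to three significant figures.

Rayleigh scattering ∝ λ⁻⁴, so the ratio of coefficients is the inverse fourth power of the wavelength ratio.
σ(462)/σ(732) = (732/462)⁴ = (1.5844)⁴ = 6.302.

6.30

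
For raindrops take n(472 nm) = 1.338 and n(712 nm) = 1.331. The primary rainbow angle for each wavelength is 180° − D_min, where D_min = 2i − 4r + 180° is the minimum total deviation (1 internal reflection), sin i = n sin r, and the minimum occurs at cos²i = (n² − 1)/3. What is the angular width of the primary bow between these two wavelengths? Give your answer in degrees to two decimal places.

1.01°

At 472 nm (n = 1.338): cos²i = 0.26341 → i = 59.120°, r = 39.899°, D_min = 138.643°, rainbow angle = 41.357°.
At 712 nm (n = 1.331): cos²i = 0.25719 → i = 59.527°, r = 40.356°, D_min = 137.630°, rainbow angle = 42.370°.
Angular width = |41.357° − 42.370°| = 1.013°.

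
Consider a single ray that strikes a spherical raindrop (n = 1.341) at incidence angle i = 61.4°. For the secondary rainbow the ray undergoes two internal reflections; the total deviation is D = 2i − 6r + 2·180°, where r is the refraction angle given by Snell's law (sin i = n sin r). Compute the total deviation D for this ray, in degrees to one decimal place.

sin r = sin 61.4° / 1.341 = 0.8780/1.341 = 0.6547; r = 40.90°.
D = 2·61.4° − 6·40.90° + 2·180° = 122.80° − 245.39° + 360° = 237.41°.

237.4°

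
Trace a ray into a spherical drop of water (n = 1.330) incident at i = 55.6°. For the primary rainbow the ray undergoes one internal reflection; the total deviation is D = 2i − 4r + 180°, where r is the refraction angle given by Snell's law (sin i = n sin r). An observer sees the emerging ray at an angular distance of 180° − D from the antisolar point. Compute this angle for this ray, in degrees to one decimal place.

42.2°

sin r = sin 55.6° / 1.330 = 0.8251/1.330 = 0.6204; r = 38.34°.
D = 2·55.6° − 4·38.34° + 180° = 111.20° − 153.38° + 180° = 137.82°.
Angle from antisolar point = 180° − D = 42.18°.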